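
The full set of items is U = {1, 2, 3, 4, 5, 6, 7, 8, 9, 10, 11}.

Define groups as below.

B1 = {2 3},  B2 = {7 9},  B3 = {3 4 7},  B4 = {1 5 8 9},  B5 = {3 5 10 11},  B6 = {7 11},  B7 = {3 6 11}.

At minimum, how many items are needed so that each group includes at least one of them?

3

The 3 items {3, 9, 11} hit every group.
The groups B1, B4, B6 are pairwise disjoint, so any hitting set needs a separate item for each — at least 3. Hence 3 is optimal.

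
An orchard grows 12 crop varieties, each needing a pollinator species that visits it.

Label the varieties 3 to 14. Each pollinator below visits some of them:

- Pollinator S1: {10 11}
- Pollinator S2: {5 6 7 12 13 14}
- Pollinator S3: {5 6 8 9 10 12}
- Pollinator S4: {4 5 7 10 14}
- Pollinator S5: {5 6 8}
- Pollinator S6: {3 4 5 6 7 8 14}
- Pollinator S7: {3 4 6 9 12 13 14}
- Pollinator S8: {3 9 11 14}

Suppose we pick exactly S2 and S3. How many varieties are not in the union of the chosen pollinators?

3

Union of S2, S3 = {5, 6, 7, 8, 9, 10, 12, 13, 14}.
Not covered: 3, 4, 11 — 3 varieties.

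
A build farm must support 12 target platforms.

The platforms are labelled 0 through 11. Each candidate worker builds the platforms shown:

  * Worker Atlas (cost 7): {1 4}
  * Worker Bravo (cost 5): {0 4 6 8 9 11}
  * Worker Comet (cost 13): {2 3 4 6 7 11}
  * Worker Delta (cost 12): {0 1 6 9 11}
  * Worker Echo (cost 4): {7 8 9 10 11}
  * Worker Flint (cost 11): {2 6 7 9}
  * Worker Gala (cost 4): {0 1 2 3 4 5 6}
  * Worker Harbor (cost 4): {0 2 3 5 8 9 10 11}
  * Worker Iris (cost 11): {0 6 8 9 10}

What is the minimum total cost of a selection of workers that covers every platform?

8

Echo, Gala together cover every platform (Echo ∪ Gala = {0, 1, 2, 3, 4, 5, 6, 7, 8, 9, 10, 11}); total cost 4 + 4 = 8.
The greedy pick Harbor, Gala, Echo costs 12; no covering selection beats 8.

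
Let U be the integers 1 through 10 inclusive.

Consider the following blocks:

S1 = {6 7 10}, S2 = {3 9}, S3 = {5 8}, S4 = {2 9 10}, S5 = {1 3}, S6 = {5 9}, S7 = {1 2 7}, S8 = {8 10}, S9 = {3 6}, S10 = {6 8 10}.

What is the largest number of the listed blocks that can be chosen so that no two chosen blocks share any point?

S6, S7, S8, S9 are pairwise disjoint (S6={5,9}; S7={1,2,7}; S8={8,10}; S9={3,6}).
Every remaining block overlaps one of these, and no 5 of the listed blocks are pairwise disjoint, so 4 is the maximum.

4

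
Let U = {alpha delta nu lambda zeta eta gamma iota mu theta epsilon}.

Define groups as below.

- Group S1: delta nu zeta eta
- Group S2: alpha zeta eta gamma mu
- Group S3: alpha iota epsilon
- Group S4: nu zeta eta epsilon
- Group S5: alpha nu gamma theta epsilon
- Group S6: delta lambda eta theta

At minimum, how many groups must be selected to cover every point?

S2, S3, S5, and S6 cover everything between them: the union {alpha, delta, nu, lambda, zeta, eta, gamma, iota, mu, theta, epsilon} is all of U.
No 3 of the 6 groups cover everything (all 20 combinations miss at least one point), so 4 is optimal.

4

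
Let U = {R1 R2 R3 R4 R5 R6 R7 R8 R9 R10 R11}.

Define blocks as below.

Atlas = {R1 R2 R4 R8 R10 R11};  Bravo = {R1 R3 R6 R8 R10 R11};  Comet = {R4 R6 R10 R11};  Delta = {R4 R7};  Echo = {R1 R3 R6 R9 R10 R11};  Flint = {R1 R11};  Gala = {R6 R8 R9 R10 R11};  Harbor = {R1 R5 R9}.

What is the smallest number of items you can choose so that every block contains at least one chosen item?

The 3 items {R4, R9, R11} hit every block.
No choice of 2 items meets every block, so 3 is the minimum.

3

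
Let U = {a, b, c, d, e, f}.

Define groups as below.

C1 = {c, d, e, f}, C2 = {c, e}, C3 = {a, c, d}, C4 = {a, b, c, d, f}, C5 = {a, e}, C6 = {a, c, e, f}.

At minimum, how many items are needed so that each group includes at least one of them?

The 2 items {c, e} hit every group.
No single item lies in every group, so at least 2 are needed and 2 is optimal.

2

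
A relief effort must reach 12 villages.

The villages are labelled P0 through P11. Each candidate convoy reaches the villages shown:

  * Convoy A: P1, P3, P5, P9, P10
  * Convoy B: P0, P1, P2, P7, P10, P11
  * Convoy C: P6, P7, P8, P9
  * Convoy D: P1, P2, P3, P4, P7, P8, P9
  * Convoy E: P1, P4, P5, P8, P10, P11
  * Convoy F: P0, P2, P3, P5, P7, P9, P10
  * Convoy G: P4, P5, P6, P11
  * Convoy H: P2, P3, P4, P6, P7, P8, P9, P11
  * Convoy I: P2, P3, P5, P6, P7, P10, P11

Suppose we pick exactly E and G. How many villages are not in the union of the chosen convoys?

Union of E, G = {P1, P4, P5, P6, P8, P10, P11}.
Not covered: P0, P2, P3, P7, P9 — 5 villages.

5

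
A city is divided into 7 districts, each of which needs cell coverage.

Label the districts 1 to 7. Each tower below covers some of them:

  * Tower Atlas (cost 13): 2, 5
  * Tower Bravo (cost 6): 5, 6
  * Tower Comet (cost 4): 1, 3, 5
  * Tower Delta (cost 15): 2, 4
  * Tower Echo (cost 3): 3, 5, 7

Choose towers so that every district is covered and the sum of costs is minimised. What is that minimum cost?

Bravo, Comet, Delta, Echo together cover every district (Bravo ∪ Comet ∪ Delta ∪ Echo = {1, 2, 3, 4, 5, 6, 7}); total cost 6 + 4 + 15 + 3 = 28.
No covering selection has total cost below 28.

28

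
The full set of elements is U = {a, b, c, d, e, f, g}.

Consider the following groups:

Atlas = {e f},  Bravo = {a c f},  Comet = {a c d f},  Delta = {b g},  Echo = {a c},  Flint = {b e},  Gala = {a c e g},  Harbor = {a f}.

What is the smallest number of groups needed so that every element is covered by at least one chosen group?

3

Comet and Delta and Gala together: Comet ∪ Delta ∪ Gala = {a, b, c, d, e, f, g} — every element is covered.
Only Comet contains d, so Comet is forced; the remaining 3 elements need at least 2 more groups (each remaining group adds at most 2) — so at least 3 groups are needed, and 3 is optimal.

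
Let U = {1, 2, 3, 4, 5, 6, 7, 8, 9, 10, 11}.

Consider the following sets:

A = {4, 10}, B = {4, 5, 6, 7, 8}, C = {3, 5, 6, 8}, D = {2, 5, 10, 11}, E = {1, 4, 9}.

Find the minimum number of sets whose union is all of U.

4

Take {B, C, D, E}. Their union is {1, 2, 3, 4, 5, 6, 7, 8, 9, 10, 11}, which is all 11 points.
Only C contains 3, so C is forced; the remaining 7 points need at least 3 more sets (each remaining set adds at most 3) — so at least 4 sets are needed, and 4 is optimal.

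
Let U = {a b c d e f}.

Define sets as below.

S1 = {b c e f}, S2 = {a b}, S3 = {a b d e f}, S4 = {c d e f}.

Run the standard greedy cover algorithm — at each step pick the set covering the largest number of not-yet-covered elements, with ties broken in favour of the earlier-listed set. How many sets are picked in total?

2

Greedy: pick S3 (covers 5 new) → pick S1 (covers 1 new). Total picks: 2.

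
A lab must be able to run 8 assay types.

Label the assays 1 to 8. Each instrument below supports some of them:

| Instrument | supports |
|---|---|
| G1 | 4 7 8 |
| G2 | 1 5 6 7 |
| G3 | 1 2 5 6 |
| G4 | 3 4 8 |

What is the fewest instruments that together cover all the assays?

Take {G2, G3, G4}. Their union is {1, 2, 3, 4, 5, 6, 7, 8}, which is all 8 assays.
Only G3 contains 2, so G3 is forced; the remaining 4 assays need at least 2 more instruments (each remaining instrument adds at most 3) — so at least 3 instruments are needed, and 3 is optimal.

3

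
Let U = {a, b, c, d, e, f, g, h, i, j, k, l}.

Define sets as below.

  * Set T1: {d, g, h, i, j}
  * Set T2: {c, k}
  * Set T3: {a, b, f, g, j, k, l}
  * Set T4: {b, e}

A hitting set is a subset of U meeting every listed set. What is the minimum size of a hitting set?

3

The 3 items {e, i, k} hit every set.
The sets T1, T2, T4 are pairwise disjoint, so any hitting set needs a separate item for each — at least 3. Hence 3 is optimal.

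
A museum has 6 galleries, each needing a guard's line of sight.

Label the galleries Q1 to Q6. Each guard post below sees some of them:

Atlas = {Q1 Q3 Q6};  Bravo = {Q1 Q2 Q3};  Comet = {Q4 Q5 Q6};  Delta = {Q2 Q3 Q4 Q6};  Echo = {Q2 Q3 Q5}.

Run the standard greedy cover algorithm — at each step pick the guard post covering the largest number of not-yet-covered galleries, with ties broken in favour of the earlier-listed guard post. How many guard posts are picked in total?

Greedy: pick Delta (covers 4 new) → pick Atlas (covers 1 new) → pick Comet (covers 1 new). Total picks: 3.
(The true minimum cover uses only 2 guard posts, so greedy is not optimal here.)

3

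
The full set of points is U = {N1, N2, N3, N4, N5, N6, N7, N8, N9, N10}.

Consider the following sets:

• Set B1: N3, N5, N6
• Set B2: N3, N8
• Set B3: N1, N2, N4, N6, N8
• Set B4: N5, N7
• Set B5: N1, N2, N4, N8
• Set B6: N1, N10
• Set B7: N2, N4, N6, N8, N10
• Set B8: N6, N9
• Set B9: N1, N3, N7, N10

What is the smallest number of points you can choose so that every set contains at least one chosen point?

The 4 points {N6, N7, N8, N10} hit every set.
The sets B2, B4, B6, B8 are pairwise disjoint, so any hitting set needs a separate point for each — at least 4. Hence 4 is optimal.

4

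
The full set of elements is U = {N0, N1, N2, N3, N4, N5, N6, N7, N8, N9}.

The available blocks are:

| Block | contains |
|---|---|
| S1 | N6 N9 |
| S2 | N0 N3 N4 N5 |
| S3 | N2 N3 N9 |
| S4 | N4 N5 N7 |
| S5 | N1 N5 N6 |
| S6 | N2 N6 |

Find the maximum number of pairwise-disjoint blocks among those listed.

2

S1, S4 are pairwise disjoint (S1={N6,N9}; S4={N4,N5,N7}).
Every remaining block overlaps one of these, and no 3 of the listed blocks are pairwise disjoint, so 2 is the maximum.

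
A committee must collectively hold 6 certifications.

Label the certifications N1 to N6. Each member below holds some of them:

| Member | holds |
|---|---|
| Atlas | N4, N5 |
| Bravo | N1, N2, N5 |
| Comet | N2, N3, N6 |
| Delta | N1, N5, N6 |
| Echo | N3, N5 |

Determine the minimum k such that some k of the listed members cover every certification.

3

Take {Atlas, Bravo, Comet}. Their union is {N1, N2, N3, N4, N5, N6}, which is all 6 certifications.
Only Atlas contains N4, so Atlas is forced; the remaining 4 certifications need at least 2 more members (each remaining member adds at most 3) — so at least 3 members are needed, and 3 is optimal.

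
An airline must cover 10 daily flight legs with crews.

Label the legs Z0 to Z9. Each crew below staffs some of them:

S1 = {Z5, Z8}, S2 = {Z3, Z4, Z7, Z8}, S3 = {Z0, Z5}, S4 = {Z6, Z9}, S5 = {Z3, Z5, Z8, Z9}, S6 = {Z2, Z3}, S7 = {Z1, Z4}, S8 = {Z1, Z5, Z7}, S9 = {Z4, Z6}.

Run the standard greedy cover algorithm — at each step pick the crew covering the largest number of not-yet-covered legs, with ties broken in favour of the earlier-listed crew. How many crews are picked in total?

Greedy: pick S2 (covers 4 new) → pick S3 (covers 2 new) → pick S4 (covers 2 new) → pick S6 (covers 1 new) → pick S7 (covers 1 new). Total picks: 5.

5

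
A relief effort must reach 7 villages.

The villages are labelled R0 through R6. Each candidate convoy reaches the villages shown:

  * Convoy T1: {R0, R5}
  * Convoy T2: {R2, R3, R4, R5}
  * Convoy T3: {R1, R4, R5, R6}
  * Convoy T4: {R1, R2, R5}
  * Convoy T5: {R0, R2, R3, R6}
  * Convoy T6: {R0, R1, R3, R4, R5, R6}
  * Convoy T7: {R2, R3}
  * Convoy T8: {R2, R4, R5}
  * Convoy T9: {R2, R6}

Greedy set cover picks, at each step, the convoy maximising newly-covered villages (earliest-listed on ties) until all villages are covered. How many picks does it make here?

Greedy: pick T6 (covers 6 new) → pick T2 (covers 1 new). Total picks: 2.

2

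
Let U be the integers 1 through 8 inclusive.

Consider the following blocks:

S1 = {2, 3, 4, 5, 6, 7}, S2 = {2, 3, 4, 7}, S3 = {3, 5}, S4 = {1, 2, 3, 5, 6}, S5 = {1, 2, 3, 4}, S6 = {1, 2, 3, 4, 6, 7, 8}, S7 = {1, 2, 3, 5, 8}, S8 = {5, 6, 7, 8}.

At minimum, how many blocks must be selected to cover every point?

S6 and S8 together: S6 ∪ S8 = {1, 2, 3, 4, 5, 6, 7, 8} — every point is covered.
No single block has all 8 points (the largest, S6, has 7), so 2 is optimal.

2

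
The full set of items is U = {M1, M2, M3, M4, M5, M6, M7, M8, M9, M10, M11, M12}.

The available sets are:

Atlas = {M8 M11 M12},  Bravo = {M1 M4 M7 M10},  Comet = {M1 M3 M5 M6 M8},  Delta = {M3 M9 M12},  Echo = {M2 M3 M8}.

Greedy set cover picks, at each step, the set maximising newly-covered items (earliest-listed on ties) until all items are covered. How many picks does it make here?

5

Greedy: pick Comet (covers 5 new) → pick Bravo (covers 3 new) → pick Atlas (covers 2 new) → pick Delta (covers 1 new) → pick Echo (covers 1 new). Total picks: 5.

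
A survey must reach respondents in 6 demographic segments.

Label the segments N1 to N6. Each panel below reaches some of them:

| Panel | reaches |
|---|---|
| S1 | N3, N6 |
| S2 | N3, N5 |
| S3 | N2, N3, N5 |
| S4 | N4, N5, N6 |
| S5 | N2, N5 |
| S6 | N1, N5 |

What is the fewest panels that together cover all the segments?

Take {S3, S4, S6}. Their union is {N1, N2, N3, N4, N5, N6}, which is all 6 segments.
Only S6 contains N1, so S6 is forced; the remaining 4 segments need at least 2 more panels (each remaining panel adds at most 2) — so at least 3 panels are needed, and 3 is optimal.

3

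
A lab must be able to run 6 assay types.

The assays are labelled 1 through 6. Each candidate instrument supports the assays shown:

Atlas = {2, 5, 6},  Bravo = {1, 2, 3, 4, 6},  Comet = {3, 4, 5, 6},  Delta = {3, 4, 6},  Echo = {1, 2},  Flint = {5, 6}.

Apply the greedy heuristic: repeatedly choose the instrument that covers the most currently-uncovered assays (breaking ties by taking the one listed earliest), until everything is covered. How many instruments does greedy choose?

Greedy: pick Bravo (covers 5 new) → pick Atlas (covers 1 new). Total picks: 2.

2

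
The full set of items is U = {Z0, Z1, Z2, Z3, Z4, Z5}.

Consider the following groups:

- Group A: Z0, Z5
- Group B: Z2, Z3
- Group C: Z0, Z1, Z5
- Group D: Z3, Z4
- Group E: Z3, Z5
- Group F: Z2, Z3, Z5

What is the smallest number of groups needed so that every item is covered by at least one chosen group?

3

B, C, and D cover everything between them: the union {Z0, Z1, Z2, Z3, Z4, Z5} is all of U.
Only C contains Z1, so C is forced; the remaining 3 items need at least 2 more groups (each remaining group adds at most 2) — so at least 3 groups are needed, and 3 is optimal.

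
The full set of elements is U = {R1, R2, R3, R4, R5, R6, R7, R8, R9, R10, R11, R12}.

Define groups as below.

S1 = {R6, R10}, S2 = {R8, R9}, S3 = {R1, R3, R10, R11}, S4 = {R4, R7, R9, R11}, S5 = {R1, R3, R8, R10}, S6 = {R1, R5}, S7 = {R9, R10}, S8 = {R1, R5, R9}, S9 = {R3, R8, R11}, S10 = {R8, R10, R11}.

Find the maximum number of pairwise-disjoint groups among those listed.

S1, S2, S6 are pairwise disjoint (S1={R6,R10}; S2={R8,R9}; S6={R1,R5}).
Every remaining group overlaps one of these, and no 4 of the listed groups are pairwise disjoint, so 3 is the maximum.

3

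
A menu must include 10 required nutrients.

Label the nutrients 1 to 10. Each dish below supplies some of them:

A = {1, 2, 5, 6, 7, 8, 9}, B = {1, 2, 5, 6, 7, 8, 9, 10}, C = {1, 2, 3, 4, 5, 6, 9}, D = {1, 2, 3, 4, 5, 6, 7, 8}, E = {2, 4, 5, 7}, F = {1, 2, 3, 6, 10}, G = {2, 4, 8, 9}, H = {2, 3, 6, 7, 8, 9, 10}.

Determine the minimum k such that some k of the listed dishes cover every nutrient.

2

C and H together: C ∪ H = {1, 2, 3, 4, 5, 6, 7, 8, 9, 10} — every nutrient is covered.
No single dish has all 10 nutrients (the largest, B, has 8), so 2 is optimal.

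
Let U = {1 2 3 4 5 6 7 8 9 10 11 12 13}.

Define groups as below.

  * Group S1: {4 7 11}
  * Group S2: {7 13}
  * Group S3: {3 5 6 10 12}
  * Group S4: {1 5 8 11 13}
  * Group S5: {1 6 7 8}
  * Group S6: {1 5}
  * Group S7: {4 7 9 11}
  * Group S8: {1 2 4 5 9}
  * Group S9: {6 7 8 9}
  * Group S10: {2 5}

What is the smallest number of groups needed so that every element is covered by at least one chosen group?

S3 and S4 and S7 and S10 together: S3 ∪ S4 ∪ S7 ∪ S10 = {1, 2, 3, 4, 5, 6, 7, 8, 9, 10, 11, 12, 13} — every element is covered.
No 3 of the 10 groups cover everything (all 120 combinations miss at least one element), so 4 is optimal.

4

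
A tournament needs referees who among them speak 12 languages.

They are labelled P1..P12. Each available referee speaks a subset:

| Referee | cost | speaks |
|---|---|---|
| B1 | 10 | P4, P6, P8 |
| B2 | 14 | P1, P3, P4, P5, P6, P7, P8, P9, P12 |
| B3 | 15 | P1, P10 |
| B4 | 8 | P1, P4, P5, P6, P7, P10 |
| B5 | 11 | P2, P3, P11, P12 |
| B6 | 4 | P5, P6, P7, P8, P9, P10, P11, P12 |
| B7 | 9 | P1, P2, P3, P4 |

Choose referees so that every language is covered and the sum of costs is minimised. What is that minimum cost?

B6, B7 together cover every language (B6 ∪ B7 = {P1, P2, P3, P4, P5, P6, P7, P8, P9, P10, P11, P12}); total cost 4 + 9 = 13.
No covering selection has total cost below 13.

13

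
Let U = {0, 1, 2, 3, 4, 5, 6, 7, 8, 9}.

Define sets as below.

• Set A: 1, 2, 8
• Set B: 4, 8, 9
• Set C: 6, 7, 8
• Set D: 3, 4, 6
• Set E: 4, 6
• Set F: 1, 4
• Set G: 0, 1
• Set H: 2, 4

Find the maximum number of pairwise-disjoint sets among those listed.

C, G, H are pairwise disjoint (C={6,7,8}; G={0,1}; H={2,4}).
Every remaining set overlaps one of these, and no 4 of the listed sets are pairwise disjoint, so 3 is the maximum.

3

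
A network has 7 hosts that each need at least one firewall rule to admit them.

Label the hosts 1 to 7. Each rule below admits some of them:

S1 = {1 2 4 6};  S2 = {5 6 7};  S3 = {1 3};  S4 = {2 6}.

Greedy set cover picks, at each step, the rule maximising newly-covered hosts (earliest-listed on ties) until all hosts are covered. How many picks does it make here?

3

Greedy: pick S1 (covers 4 new) → pick S2 (covers 2 new) → pick S3 (covers 1 new). Total picks: 3.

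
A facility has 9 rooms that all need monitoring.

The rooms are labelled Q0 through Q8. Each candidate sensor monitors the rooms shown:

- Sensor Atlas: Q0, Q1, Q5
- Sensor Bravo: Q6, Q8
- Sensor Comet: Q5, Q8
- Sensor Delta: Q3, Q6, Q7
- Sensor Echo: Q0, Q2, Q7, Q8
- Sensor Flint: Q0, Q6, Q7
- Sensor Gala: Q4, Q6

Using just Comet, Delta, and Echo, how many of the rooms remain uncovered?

2

Union of Comet, Delta, Echo = {Q0, Q2, Q3, Q5, Q6, Q7, Q8}.
Not covered: Q1, Q4 — 2 rooms.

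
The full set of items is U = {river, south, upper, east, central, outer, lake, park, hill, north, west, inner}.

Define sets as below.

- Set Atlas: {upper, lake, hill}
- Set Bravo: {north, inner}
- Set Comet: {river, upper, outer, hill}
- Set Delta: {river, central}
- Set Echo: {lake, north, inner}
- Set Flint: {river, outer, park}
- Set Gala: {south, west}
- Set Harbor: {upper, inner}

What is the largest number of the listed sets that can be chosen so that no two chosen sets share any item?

Atlas, Bravo, Flint, Gala are pairwise disjoint (Atlas={upper,lake,hill}; Bravo={north,inner}; Flint={river,outer,park}; Gala={south,west}).
Every remaining set overlaps one of these, and no 5 of the listed sets are pairwise disjoint, so 4 is the maximum.

4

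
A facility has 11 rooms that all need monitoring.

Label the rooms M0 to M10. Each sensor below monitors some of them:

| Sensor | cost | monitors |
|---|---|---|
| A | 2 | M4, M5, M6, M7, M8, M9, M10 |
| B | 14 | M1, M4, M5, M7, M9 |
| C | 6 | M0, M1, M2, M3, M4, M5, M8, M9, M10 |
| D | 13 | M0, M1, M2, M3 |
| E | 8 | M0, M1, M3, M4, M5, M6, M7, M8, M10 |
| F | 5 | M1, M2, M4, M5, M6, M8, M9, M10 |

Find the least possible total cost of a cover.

A, C together cover every room (A ∪ C = {M0, M1, M2, M3, M4, M5, M6, M7, M8, M9, M10}); total cost 2 + 6 = 8.
No covering selection has total cost below 8.

8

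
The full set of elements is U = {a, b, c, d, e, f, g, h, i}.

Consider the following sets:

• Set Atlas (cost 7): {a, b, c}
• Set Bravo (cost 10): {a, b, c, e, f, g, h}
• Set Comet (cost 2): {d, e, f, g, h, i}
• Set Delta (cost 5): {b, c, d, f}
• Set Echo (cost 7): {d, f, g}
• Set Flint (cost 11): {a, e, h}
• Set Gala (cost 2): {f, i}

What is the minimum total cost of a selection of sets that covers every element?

9

Atlas, Comet together cover every element (Atlas ∪ Comet = {a, b, c, d, e, f, g, h, i}); total cost 7 + 2 = 9.
No covering selection has total cost below 9.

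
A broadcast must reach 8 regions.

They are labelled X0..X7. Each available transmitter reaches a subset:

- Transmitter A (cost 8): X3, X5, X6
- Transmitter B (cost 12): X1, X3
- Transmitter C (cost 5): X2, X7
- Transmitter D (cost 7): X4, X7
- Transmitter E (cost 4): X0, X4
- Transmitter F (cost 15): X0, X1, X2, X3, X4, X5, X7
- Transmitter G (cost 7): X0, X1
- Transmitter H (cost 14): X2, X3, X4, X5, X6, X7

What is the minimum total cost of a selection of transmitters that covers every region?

21

G, H together cover every region (G ∪ H = {X0, X1, X2, X3, X4, X5, X6, X7}); total cost 7 + 14 = 21.
The greedy pick E, C, A, G costs 24; no covering selection beats 21.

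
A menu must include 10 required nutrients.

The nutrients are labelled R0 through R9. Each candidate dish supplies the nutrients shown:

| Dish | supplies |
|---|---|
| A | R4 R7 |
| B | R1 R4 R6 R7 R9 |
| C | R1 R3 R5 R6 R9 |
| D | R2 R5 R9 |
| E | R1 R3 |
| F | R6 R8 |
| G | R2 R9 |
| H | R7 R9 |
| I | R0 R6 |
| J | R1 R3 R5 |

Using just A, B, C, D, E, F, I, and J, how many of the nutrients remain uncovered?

Union of A, B, C, D, E, F, I, J = {R0, R1, R2, R3, R4, R5, R6, R7, R8, R9} — that's every nutrient, so 0 are uncovered.

0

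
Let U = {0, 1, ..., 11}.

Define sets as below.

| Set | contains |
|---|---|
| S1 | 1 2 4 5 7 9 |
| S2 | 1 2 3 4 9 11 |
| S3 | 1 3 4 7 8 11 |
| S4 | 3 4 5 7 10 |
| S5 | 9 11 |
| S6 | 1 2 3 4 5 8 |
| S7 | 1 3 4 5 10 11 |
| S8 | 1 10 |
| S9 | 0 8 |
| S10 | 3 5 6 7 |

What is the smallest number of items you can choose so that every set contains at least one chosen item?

4

The 4 items {5, 8, 9, 10} hit every set.
The sets S5, S8, S9, S10 are pairwise disjoint, so any hitting set needs a separate item for each — at least 4. Hence 4 is optimal.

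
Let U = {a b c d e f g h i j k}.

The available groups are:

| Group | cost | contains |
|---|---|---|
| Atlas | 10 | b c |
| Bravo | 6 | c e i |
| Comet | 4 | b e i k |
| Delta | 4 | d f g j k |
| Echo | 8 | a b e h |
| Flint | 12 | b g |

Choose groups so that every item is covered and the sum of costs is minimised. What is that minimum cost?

Bravo, Delta, Echo together cover every item (Bravo ∪ Delta ∪ Echo = {a, b, c, d, e, f, g, h, i, j, k}); total cost 6 + 4 + 8 = 18.
The greedy pick Delta, Comet, Echo, Bravo costs 22; no covering selection beats 18.

18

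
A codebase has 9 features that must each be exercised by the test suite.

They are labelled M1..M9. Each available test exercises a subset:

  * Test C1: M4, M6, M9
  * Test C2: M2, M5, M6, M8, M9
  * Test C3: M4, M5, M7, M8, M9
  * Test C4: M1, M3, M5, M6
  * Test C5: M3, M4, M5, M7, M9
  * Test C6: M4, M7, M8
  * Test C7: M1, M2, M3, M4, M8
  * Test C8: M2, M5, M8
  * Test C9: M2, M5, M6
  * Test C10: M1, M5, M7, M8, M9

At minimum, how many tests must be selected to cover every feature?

Take {C2, C6, C7}. Their union is {M1, M2, M3, M4, M5, M6, M7, M8, M9}, which is all 9 features.
No 2 of the 10 tests cover everything (all 45 combinations miss at least one feature), so 3 is optimal.

3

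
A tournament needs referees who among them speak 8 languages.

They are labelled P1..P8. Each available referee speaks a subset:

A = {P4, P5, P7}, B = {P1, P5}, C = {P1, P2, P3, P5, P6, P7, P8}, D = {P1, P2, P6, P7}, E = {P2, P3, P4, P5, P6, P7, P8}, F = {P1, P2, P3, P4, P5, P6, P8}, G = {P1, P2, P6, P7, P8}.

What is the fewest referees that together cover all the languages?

A and C together: A ∪ C = {P1, P2, P3, P4, P5, P6, P7, P8} — every language is covered.
No single referee has all 8 languages (the largest, C, has 7), so 2 is optimal.

2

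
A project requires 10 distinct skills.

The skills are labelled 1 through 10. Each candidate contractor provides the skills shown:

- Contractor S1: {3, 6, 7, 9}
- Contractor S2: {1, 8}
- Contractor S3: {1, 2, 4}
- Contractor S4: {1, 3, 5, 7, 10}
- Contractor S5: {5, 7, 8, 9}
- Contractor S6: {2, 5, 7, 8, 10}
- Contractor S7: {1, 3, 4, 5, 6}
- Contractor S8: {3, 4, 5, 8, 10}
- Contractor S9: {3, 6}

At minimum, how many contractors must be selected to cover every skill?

3

Take {S1, S6, S7}. Their union is {1, 2, 3, 4, 5, 6, 7, 8, 9, 10}, which is all 10 skills.
No 2 of the 9 contractors cover everything (all 36 combinations miss at least one skill), so 3 is optimal.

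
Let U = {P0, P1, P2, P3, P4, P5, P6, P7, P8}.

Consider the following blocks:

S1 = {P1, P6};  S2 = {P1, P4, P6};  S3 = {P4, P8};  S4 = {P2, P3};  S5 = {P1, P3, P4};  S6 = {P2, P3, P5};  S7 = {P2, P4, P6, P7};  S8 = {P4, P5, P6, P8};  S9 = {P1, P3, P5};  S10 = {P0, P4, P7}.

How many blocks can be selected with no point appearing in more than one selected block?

S1, S4, S10 are pairwise disjoint (S1={P1,P6}; S4={P2,P3}; S10={P0,P4,P7}).
Every remaining block overlaps one of these, and no 4 of the listed blocks are pairwise disjoint, so 3 is the maximum.

3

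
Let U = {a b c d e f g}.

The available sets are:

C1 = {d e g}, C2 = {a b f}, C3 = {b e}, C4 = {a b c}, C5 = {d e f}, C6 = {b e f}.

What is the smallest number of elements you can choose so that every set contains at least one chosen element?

2

Take H = {b, e}. Each listed set contains at least one of these, so H is a hitting set of size 2.
The sets C4, C5 are pairwise disjoint, so any hitting set needs a separate element for each — at least 2. Hence 2 is optimal.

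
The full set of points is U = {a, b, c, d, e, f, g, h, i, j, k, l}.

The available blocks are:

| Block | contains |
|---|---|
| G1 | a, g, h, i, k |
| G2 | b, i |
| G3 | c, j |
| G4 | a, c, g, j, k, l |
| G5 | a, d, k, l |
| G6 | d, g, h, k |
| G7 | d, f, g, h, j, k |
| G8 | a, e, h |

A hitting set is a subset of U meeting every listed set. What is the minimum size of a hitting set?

4

The 4 points {a, g, i, j} hit every block.
No choice of 3 points meets every block, so 4 is the minimum.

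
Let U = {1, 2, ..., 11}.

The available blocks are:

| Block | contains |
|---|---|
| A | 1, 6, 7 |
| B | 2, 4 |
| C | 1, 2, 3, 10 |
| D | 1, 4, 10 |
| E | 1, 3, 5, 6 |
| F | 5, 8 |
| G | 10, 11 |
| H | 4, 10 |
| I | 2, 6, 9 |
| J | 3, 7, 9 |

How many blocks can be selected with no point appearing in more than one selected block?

4

A, B, F, G are pairwise disjoint (A={1,6,7}; B={2,4}; F={5,8}; G={10,11}).
Every remaining block overlaps one of these, and no 5 of the listed blocks are pairwise disjoint, so 4 is the maximum.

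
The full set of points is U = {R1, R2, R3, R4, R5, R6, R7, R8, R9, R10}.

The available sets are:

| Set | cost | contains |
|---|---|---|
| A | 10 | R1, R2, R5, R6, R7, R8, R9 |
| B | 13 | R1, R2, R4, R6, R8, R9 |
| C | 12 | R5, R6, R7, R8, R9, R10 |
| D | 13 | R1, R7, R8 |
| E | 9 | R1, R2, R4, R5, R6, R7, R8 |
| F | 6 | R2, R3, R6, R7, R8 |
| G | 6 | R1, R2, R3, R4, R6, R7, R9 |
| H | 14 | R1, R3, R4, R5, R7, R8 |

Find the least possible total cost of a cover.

18

C, G together cover every point (C ∪ G = {R1, R2, R3, R4, R5, R6, R7, R8, R9, R10}); total cost 12 + 6 = 18.
No covering selection has total cost below 18.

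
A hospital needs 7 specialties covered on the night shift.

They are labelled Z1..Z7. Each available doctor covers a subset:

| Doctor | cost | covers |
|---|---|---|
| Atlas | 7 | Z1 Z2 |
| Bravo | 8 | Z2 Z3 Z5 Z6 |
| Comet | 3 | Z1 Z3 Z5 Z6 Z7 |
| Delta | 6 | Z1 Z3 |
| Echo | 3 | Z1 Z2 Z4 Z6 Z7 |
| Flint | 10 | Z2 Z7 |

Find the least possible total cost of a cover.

6

Comet, Echo together cover every specialty (Comet ∪ Echo = {Z1, Z2, Z3, Z4, Z5, Z6, Z7}); total cost 3 + 3 = 6.
No covering selection has total cost below 6.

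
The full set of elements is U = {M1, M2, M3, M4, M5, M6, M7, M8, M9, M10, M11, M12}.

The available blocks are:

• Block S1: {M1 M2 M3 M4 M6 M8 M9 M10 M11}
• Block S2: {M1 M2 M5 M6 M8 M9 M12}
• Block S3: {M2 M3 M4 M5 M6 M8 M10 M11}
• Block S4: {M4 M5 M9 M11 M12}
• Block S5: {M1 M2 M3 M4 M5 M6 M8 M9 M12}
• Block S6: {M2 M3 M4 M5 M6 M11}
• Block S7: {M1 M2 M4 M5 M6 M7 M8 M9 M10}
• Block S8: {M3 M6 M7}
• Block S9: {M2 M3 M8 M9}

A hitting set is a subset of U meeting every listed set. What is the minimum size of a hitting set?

Take H = {M3, M5}. Each listed block contains at least one of these, so H is a hitting set of size 2.
The blocks S4, S8 are pairwise disjoint, so any hitting set needs a separate element for each — at least 2. Hence 2 is optimal.

2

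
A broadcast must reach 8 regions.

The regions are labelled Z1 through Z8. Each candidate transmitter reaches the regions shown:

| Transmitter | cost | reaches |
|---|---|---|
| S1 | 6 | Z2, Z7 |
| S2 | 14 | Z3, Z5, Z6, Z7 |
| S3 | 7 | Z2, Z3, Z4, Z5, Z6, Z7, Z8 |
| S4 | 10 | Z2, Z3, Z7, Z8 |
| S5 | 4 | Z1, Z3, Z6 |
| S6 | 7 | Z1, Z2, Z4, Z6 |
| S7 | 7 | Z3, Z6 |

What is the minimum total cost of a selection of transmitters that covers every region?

S3, S5 together cover every region (S3 ∪ S5 = {Z1, Z2, Z3, Z4, Z5, Z6, Z7, Z8}); total cost 7 + 4 = 11.
No covering selection has total cost below 11.

11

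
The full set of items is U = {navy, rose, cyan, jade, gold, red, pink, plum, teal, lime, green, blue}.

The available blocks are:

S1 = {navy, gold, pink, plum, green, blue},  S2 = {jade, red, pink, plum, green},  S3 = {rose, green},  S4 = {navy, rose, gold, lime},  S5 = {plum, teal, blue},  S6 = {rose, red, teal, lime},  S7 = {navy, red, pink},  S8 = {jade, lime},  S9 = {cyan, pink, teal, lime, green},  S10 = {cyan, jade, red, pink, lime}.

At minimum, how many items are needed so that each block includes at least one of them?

4

H = {rose, red, plum, lime} meets every block (each contains at least one member of H), and |H| = 4.
The blocks S3, S5, S7, S8 are pairwise disjoint, so any hitting set needs a separate item for each — at least 4. Hence 4 is optimal.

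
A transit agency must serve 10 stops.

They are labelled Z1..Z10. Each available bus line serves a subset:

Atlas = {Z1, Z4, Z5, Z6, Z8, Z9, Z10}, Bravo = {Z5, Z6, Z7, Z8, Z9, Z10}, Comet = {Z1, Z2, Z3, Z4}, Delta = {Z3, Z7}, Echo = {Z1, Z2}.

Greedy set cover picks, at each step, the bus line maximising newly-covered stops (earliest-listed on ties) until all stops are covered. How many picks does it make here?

Greedy: pick Atlas (covers 7 new) → pick Comet (covers 2 new) → pick Bravo (covers 1 new). Total picks: 3.
(The true minimum cover uses only 2 bus lines, so greedy is not optimal here.)

3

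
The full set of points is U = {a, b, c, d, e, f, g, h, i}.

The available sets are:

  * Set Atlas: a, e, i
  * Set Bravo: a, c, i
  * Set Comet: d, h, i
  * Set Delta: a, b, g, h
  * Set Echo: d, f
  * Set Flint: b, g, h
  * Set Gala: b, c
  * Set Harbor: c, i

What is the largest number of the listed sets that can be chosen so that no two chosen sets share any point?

3

Bravo, Echo, Flint are pairwise disjoint (Bravo={a,c,i}; Echo={d,f}; Flint={b,g,h}).
Every remaining set overlaps one of these, and no 4 of the listed sets are pairwise disjoint, so 3 is the maximum.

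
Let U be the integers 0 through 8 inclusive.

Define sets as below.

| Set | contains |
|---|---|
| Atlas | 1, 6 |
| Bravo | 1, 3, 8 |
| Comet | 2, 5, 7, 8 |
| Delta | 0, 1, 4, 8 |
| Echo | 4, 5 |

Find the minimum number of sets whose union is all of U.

4

Take {Atlas, Bravo, Comet, Delta}. Their union is {0, 1, 2, 3, 4, 5, 6, 7, 8}, which is all 9 points.
No 3 of the 5 sets cover everything (all 10 combinations miss at least one point), so 4 is optimal.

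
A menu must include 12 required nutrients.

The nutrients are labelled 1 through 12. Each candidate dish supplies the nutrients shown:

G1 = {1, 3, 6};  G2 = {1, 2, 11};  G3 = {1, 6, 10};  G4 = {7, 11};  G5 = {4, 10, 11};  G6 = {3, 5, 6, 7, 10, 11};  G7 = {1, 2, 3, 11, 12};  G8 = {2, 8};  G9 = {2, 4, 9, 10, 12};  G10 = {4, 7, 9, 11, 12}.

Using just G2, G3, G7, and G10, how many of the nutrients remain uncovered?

2

Union of G2, G3, G7, G10 = {1, 2, 3, 4, 6, 7, 9, 10, 11, 12}.
Not covered: 5, 8 — 2 nutrients.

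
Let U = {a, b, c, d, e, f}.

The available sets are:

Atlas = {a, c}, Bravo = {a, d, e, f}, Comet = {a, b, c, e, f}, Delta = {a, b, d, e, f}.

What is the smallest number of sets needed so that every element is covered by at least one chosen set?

2

Atlas and Delta cover everything between them: the union {a, b, c, d, e, f} is all of U.
No single set has all 6 elements (the largest, Comet, has 5), so 2 is optimal.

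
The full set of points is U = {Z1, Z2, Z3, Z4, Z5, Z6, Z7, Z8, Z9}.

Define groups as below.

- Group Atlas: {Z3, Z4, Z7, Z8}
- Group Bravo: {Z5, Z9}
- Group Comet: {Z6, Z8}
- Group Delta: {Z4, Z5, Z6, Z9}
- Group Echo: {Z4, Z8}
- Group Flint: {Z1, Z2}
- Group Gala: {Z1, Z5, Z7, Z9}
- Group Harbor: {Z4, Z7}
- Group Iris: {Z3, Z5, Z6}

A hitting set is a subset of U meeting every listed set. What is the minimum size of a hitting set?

The 4 points {Z2, Z4, Z5, Z6} hit every group.
The groups Bravo, Comet, Flint, Harbor are pairwise disjoint, so any hitting set needs a separate point for each — at least 4. Hence 4 is optimal.

4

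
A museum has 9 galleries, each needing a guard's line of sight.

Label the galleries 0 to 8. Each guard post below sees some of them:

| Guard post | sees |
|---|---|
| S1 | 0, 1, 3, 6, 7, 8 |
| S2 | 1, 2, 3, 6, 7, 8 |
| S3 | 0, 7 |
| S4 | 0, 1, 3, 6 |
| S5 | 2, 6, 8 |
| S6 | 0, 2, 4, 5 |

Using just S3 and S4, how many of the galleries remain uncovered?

Union of S3, S4 = {0, 1, 3, 6, 7}.
Not covered: 2, 4, 5, 8 — 4 galleries.

4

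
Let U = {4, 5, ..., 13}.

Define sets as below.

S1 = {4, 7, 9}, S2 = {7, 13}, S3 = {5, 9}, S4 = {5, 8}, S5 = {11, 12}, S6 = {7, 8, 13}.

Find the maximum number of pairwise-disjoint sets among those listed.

3

S2, S3, S5 are pairwise disjoint (S2={7,13}; S3={5,9}; S5={11,12}).
Every remaining set overlaps one of these, and no 4 of the listed sets are pairwise disjoint, so 3 is the maximum.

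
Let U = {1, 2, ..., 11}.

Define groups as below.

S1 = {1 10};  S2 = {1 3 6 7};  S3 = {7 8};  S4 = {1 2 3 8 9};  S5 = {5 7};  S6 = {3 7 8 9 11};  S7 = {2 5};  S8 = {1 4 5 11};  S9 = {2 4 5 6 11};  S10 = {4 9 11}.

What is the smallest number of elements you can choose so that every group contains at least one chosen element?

H = {2, 4, 7, 10} meets every group (each contains at least one member of H), and |H| = 4.
The groups S1, S3, S7, S10 are pairwise disjoint, so any hitting set needs a separate element for each — at least 4. Hence 4 is optimal.

4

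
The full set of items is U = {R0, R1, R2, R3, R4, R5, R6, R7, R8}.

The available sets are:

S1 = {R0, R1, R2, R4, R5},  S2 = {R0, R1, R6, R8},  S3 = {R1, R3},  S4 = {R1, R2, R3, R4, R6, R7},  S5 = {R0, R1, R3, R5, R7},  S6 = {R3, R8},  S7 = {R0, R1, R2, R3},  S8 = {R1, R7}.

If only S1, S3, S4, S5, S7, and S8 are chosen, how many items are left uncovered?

1

Union of S1, S3, S4, S5, S7, S8 = {R0, R1, R2, R3, R4, R5, R6, R7}.
Not covered: R8 — 1 item.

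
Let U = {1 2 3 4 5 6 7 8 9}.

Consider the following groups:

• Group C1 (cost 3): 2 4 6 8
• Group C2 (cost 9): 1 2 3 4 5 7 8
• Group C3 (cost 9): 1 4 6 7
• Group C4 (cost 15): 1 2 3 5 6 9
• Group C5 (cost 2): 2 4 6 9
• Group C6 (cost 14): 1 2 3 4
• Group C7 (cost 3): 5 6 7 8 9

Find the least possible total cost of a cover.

C2, C5 together cover every point (C2 ∪ C5 = {1, 2, 3, 4, 5, 6, 7, 8, 9}); total cost 9 + 2 = 11.
The greedy pick C5, C7, C2 costs 14; no covering selection beats 11.

11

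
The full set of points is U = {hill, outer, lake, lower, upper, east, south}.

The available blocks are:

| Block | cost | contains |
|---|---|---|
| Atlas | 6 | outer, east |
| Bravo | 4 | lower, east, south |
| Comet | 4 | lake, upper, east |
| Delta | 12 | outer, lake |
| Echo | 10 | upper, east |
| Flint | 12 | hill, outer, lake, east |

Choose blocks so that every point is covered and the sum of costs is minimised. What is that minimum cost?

20

Bravo, Comet, Flint together cover every point (Bravo ∪ Comet ∪ Flint = {hill, outer, lake, lower, upper, east, south}); total cost 4 + 4 + 12 = 20.
The greedy pick Bravo, Comet, Atlas, Flint costs 26; no covering selection beats 20.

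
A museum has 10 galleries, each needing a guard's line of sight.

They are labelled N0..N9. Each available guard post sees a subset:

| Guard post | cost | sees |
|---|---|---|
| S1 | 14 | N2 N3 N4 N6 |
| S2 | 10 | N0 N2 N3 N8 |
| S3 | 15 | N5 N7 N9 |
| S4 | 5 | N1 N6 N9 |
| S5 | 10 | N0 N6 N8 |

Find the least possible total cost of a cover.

44

S1, S2, S3, S4 together cover every gallery (S1 ∪ S2 ∪ S3 ∪ S4 = {N0, N1, N2, N3, N4, N5, N6, N7, N8, N9}); total cost 14 + 10 + 15 + 5 = 44.
No covering selection has total cost below 44.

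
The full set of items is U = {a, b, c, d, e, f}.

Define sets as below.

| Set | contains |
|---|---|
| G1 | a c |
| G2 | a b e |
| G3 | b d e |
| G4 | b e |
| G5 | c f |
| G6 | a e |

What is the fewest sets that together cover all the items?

G2, G3, and G5 cover everything between them: the union {a, b, c, d, e, f} is all of U.
Only G3 contains d, so G3 is forced; the remaining 3 items need at least 2 more sets (each remaining set adds at most 2) — so at least 3 sets are needed, and 3 is optimal.

3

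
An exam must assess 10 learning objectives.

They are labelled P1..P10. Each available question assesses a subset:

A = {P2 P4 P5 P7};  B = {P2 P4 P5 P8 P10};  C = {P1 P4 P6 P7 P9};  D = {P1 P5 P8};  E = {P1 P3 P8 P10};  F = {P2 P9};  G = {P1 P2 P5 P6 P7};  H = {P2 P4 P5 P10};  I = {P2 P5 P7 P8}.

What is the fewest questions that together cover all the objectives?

B and C and E together: B ∪ C ∪ E = {P1, P2, P3, P4, P5, P6, P7, P8, P9, P10} — every objective is covered.
Only E contains P3, so E is forced; the remaining 6 objectives need at least 2 more questions (each remaining question adds at most 4) — so at least 3 questions are needed, and 3 is optimal.

3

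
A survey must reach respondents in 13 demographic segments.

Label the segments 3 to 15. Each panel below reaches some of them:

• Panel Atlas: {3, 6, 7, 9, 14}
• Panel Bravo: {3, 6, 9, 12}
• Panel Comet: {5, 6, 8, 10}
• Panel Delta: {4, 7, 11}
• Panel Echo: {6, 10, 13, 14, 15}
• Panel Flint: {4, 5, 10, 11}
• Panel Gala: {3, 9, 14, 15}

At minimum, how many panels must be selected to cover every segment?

Take {Bravo, Comet, Delta, Echo}. Their union is {3, 4, 5, 6, 7, 8, 9, 10, 11, 12, 13, 14, 15}, which is all 13 segments.
Only Comet contains 8, so Comet is forced; the remaining 9 segments need at least 3 more panels (each remaining panel adds at most 4) — so at least 4 panels are needed, and 4 is optimal.

4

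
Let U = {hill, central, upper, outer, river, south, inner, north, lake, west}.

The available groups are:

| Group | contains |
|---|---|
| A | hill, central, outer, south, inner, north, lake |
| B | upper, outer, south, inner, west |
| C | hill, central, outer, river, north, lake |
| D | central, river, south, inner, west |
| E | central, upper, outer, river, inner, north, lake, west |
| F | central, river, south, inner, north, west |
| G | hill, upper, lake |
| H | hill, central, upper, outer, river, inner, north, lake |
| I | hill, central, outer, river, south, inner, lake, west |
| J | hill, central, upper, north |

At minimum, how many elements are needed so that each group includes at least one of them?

2

Take T = {hill, west}. Each listed group contains at least one of these, so T is a hitting set of size 2.
The groups F, G are pairwise disjoint, so any hitting set needs a separate element for each — at least 2. Hence 2 is optimal.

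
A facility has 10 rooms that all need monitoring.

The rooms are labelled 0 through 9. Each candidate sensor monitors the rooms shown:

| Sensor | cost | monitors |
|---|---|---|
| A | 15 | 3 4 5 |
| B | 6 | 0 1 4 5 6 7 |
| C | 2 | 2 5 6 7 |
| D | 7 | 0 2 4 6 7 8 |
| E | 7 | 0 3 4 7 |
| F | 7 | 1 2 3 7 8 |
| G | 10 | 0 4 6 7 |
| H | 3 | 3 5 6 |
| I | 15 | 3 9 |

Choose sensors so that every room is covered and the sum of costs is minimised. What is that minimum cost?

28

B, D, I together cover every room (B ∪ D ∪ I = {0, 1, 2, 3, 4, 5, 6, 7, 8, 9}); total cost 6 + 7 + 15 = 28.
The greedy pick C, B, H, D, I costs 33; no covering selection beats 28.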